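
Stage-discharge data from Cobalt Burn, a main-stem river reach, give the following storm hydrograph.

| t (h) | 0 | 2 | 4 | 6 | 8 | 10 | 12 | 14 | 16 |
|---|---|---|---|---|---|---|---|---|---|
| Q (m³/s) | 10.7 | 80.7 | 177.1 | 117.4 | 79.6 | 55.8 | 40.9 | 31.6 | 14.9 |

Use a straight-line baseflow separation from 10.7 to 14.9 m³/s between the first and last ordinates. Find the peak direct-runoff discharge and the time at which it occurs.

Q_p = 165.35 m³/s at t = 4 h

Subtracting baseflow gives direct-runoff ordinates: 0.00, 69.47, 165.35, 105.12, 66.80, 42.48, 27.05, 17.23, 0.00 m³/s.
The maximum is 165.35 m³/s, occurring at the reading for t = 4 h.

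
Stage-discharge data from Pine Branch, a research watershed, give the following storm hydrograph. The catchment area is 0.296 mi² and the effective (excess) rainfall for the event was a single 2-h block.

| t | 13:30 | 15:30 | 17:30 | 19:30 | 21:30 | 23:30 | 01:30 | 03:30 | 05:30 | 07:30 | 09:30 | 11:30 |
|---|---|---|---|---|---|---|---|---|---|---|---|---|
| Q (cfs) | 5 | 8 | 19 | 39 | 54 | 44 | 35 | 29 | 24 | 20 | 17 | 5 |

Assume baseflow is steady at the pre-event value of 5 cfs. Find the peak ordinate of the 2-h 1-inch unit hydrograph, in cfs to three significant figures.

Direct runoff: 0.0, 3.0, 14.0, 34.0, 49.0, 39.0, 30.0, 24.0, 19.0, 15.0, 12.0, 0.0 cfs; ΣQ_DR = 239.0 cfs, peak = 49.0 cfs.
Runoff depth d = ΣQ_DR·Δt / A = 239.0 × 7200 / (0.296 mi²) = 2.502 in.
The 1-inch UH is the DRH scaled by (1 in)/d, so U_p = 49.0 × 1/2.502 = 19.6 cfs.

U_p ≈ 19.6 cfs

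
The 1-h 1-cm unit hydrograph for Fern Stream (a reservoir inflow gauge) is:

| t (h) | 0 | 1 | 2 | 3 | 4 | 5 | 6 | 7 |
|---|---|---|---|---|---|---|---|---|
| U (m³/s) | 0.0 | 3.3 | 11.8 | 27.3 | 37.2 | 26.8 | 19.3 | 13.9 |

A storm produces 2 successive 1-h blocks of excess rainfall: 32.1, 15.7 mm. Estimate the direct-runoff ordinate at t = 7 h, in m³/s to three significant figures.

Q ≈ 74.9 m³/s

By discrete convolution, Q_j = Σ (P_i / 10 mm) · U_{j−i}.
At t = 7 h (j=7): Q = (32.1/10)·13.9 + (15.7/10)·19.3 = 74.9 m³/s.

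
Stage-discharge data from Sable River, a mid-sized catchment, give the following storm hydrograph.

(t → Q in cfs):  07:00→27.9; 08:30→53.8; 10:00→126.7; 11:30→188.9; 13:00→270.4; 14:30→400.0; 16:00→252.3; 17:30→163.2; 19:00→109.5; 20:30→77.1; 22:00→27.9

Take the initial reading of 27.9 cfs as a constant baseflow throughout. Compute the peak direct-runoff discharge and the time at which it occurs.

Subtracting baseflow gives direct-runoff ordinates: 0.0, 25.9, 98.8, 161.0, 242.5, 372.1, 224.4, 135.3, 81.6, 49.2, 0.0 cfs.
The maximum is 372.1 cfs, occurring at the reading for t = 14:30.

Q_p = 372.1 cfs at t = 14:30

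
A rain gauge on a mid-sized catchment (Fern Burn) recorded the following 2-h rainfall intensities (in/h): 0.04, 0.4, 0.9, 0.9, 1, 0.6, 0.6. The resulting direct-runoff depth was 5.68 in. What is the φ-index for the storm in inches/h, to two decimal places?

Only the 6 blocks with intensity above φ contribute runoff: 0.4, 0.9, 0.9, 1, 0.6, 0.6 in/h.
Σ(I−φ)·Δt = d  ⇒  (0.4+0.9+0.9+1+0.6+0.6 − 6φ)·2 = 5.68
φ = (4.400 − 5.68/2) / 6 = 0.26 in/h.

φ ≈ 0.26 in/h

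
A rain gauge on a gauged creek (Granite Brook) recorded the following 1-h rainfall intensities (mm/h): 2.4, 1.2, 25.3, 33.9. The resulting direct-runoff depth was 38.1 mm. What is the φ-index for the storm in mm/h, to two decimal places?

φ ≈ 10.55 mm/h

Only the 2 blocks with intensity above φ contribute runoff: 25.3, 33.9 mm/h.
Σ(I−φ)·Δt = d  ⇒  (25.3+33.9 − 2φ)·1 = 38.1
φ = (59.20 − 38.1/1) / 2 = 10.55 mm/h.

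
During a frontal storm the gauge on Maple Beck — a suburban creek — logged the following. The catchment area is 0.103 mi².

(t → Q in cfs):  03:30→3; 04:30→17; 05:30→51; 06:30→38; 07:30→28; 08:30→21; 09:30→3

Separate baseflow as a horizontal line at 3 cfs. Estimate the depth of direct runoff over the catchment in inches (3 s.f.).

d ≈ 2.11 in

Direct runoff: 0.0, 14.0, 48.0, 35.0, 25.0, 18.0, 0.0 cfs; ΣQ_DR = 140.0 cfs.
V = ΣQ_DR · Δt = 140.0 × 3600 s = 5.040 × 10^5 ft³.
Over A = 0.103 mi², depth = V / A = 2.11 in.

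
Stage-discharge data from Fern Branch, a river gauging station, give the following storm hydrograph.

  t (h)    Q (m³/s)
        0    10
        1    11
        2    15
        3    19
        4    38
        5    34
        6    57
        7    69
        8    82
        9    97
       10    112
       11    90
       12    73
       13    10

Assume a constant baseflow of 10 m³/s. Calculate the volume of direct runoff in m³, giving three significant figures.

V ≈ 2.08 × 10^6 m³

Direct-runoff ordinates (Q − Q_b): 0.0, 1.0, 5.0, 9.0, 28.0, 24.0, 47.0, 59.0, 72.0, 87.0, 102.0, 80.0, 63.0, 0.0 m³/s.
ΣQ_DR = 577.0 m³/s.
With Δt = 1 h = 3600 s, V = ΣQ_DR · Δt = 577.0 × 3600 = 2.08 × 10^6 m³.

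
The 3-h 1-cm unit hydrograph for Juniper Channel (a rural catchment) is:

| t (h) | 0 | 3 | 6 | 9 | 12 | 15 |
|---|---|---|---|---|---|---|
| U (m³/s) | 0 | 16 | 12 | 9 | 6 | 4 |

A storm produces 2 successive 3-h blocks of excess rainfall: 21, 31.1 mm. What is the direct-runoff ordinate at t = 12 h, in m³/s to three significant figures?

Q ≈ 40.6 m³/s

By discrete convolution, Q_j = Σ (P_i / 10 mm) · U_{j−i}.
At t = 12 h (j=4): Q = (21/10)·6 + (31.1/10)·9 = 40.6 m³/s.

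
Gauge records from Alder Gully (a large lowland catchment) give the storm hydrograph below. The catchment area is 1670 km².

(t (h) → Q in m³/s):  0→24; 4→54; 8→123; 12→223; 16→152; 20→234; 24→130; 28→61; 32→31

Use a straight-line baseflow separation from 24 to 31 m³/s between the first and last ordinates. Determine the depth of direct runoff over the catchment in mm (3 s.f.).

Direct runoff: 0.00, 29.12, 97.25, 196.38, 124.50, 205.62, 100.75, 30.88, 0.00 m³/s; ΣQ_DR = 784.5 m³/s.
V = ΣQ_DR · Δt = 784.5 × 14400 s = 1.130 × 10^7 m³.
Over A = 1670 km², depth = V / A = 6.76 mm.

d ≈ 6.76 mm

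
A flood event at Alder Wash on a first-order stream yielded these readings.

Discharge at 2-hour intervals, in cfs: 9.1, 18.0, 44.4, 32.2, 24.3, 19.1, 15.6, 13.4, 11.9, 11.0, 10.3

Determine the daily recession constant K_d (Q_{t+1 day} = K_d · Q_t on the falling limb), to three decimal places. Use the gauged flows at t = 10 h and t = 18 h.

Between t = 10 h and t = 18 h the flow falls from 19.1 to 11.0 cfs over 4×2 h = 8 h.
Per-interval ratio K = (11.0/19.1)^(1/4) = 0.8711; K_d = K^(24/2) = 0.191.

K_d ≈ 0.191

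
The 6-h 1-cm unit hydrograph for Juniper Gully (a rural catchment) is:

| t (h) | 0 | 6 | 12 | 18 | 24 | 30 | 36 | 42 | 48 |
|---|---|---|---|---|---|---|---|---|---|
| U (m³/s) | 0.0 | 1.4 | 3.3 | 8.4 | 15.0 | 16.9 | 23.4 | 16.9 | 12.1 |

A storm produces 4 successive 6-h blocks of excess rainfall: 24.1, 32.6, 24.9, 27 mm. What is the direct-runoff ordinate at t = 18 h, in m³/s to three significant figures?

Q ≈ 34.5 m³/s

By discrete convolution, Q_j = Σ (P_i / 10 mm) · U_{j−i}.
At t = 18 h (j=3): Q = (24.1/10)·8.4 + (32.6/10)·3.3 + (24.9/10)·1.4 + (27/10)·0.0 = 34.5 m³/s.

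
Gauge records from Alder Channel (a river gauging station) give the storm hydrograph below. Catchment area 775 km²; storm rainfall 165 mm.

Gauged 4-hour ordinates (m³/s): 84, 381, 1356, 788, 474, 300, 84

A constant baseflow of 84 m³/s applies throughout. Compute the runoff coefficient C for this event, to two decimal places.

ΣQ_DR = 2879 m³/s; V = ΣQ_DR·Δt = 4.146 × 10^7 m³.
Runoff depth d = V / A = 53.49 mm.
C = d / P = 53.49 / 165 = 0.32.

C ≈ 0.32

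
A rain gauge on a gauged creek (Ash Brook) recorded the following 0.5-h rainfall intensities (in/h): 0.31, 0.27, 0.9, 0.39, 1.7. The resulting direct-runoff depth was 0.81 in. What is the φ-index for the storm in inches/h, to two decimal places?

Only the 2 blocks with intensity above φ contribute runoff: 0.9, 1.7 in/h.
Σ(I−φ)·Δt = d  ⇒  (0.9+1.7 − 2φ)·0.5 = 0.81
φ = (2.600 − 0.81/0.5) / 2 = 0.49 in/h.

φ ≈ 0.49 in/h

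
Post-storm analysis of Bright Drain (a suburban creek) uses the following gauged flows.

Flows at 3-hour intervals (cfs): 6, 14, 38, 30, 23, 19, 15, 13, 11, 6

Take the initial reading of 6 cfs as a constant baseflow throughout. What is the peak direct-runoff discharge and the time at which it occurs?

Q_p = 32.0 cfs at t = 6 h

Subtracting baseflow gives direct-runoff ordinates: 0.0, 8.0, 32.0, 24.0, 17.0, 13.0, 9.0, 7.0, 5.0, 0.0 cfs.
The maximum is 32.0 cfs, occurring at the reading for t = 6 h.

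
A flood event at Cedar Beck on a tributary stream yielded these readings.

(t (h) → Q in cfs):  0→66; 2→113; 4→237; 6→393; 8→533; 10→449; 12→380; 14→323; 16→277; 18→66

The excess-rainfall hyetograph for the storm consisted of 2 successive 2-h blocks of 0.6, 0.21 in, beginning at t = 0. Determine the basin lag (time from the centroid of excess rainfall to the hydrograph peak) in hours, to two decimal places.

Centroid of excess rainfall: t_c = Σ P_i·t̄_i / ΣP_i = 1.5185 h (block centres at 1, 3 h).
Hydrograph peak occurs at t = 8 h, so basin lag t_L = 8 − 1.5185 = 6.48 h.

t_L ≈ 6.48 h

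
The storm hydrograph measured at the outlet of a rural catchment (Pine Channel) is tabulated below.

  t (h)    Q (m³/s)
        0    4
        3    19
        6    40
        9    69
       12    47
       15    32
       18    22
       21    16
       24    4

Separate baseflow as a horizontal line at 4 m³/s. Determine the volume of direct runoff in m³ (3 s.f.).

V ≈ 2.34 × 10^6 m³

Direct-runoff ordinates (Q − Q_b): 0.0, 15.0, 36.0, 65.0, 43.0, 28.0, 18.0, 12.0, 0.0 m³/s.
ΣQ_DR = 217.0 m³/s.
With Δt = 3 h = 10800 s, V = ΣQ_DR · Δt = 217.0 × 10800 = 2.34 × 10^6 m³.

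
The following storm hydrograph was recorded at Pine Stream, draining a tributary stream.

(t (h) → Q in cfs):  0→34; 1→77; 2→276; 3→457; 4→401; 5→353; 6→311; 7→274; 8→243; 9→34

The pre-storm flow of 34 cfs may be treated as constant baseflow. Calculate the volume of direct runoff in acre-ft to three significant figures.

V ≈ 175 acre-ft

Direct-runoff ordinates (Q − Q_b): 0.0, 43.0, 242.0, 423.0, 367.0, 319.0, 277.0, 240.0, 209.0, 0.0 cfs.
ΣQ_DR = 2120 cfs.
With Δt = 1 h = 3600 s, V = ΣQ_DR · Δt = 2120 × 3600 = 7.63 × 10^6 ft³ = 175 acre-ft.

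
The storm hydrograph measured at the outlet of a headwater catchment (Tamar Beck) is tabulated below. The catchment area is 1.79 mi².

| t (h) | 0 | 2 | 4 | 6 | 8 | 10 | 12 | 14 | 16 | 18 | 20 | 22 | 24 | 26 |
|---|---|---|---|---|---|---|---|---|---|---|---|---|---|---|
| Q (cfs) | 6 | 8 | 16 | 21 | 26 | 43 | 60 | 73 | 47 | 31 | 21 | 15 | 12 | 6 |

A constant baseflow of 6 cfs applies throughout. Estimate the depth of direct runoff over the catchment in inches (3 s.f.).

Direct runoff: 0.0, 2.0, 10.0, 15.0, 20.0, 37.0, 54.0, 67.0, 41.0, 25.0, 15.0, 9.0, 6.0, 0.0 cfs; ΣQ_DR = 301.0 cfs.
V = ΣQ_DR · Δt = 301.0 × 7200 s = 2.167 × 10^6 ft³.
Over A = 1.79 mi², depth = V / A = 0.521 in.

d ≈ 0.521 in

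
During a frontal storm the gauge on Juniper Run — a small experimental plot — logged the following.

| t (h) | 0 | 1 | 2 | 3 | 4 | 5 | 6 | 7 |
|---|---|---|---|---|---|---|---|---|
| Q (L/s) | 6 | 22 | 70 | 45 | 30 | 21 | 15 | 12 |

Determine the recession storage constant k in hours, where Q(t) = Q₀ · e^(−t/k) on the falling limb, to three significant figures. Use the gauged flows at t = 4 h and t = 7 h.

On the falling limb, Q drops from 30 to 12 L/s between t = 4 h and t = 7 h (Δt = 3 h).
k = −Δt / ln(Q₂/Q₁) = −3 / ln(12/30) = 3.27 h.

k ≈ 3.27 h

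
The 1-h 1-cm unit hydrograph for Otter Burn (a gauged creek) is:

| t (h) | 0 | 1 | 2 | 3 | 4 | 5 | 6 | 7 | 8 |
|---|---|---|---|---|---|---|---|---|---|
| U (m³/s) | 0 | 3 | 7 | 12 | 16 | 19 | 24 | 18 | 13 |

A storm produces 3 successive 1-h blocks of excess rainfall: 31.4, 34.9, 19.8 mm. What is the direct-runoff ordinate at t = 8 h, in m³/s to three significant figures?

Q ≈ 151 m³/s

By discrete convolution, Q_j = Σ (P_i / 10 mm) · U_{j−i}.
At t = 8 h (j=8): Q = (31.4/10)·13 + (34.9/10)·18 + (19.8/10)·24 = 151 m³/s.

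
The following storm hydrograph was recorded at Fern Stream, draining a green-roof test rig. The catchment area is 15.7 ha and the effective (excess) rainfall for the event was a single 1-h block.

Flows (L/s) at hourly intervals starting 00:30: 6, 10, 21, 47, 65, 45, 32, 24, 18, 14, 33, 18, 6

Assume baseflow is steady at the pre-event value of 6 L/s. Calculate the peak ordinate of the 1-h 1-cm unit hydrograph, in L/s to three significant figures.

Direct runoff: 0.0, 4.0, 15.0, 41.0, 59.0, 39.0, 26.0, 18.0, 12.0, 8.0, 27.0, 12.0, 0.0 L/s; ΣQ_DR = 261.0 L/s, peak = 59.0 L/s.
Runoff depth d = ΣQ_DR·Δt / A = 261.0 × 3600 / (15.7 ha) = 5.985 mm.
The 1-cm UH is the DRH scaled by (10 mm)/d, so U_p = 59.0 × 10/5.985 = 98.6 L/s.

U_p ≈ 98.6 L/s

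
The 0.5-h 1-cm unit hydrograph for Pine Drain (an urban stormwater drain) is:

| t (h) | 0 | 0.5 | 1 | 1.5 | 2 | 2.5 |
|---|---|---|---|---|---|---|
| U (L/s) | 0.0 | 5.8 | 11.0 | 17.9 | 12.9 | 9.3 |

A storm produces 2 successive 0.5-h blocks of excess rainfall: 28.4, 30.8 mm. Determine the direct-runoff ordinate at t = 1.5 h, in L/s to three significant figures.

By discrete convolution, Q_j = Σ (P_i / 10 mm) · U_{j−i}.
At t = 1.5 h (j=3): Q = (28.4/10)·17.9 + (30.8/10)·11.0 = 84.7 L/s.

Q ≈ 84.7 L/s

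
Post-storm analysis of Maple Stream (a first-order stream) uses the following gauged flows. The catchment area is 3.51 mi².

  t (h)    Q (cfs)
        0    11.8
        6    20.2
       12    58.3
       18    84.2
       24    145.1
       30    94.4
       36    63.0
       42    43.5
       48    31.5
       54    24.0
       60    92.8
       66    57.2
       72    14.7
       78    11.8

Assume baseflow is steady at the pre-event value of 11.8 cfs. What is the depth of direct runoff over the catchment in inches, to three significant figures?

d ≈ 1.56 in

Direct runoff: 0.0, 8.4, 46.5, 72.4, 133.3, 82.6, 51.2, 31.7, 19.7, 12.2, 81.0, 45.4, 2.9, 0.0 cfs; ΣQ_DR = 587.3 cfs.
V = ΣQ_DR · Δt = 587.3 × 21600 s = 1.269 × 10^7 ft³.
Over A = 3.51 mi², depth = V / A = 1.56 in.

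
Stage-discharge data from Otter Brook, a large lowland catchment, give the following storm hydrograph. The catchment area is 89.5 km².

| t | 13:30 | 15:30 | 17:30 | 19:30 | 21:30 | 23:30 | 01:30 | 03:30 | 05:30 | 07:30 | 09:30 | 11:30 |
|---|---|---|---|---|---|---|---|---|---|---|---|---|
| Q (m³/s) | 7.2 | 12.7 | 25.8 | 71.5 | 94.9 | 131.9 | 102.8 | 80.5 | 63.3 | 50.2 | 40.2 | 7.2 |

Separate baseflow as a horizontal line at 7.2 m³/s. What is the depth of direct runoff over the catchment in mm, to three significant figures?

Direct runoff: 0.0, 5.5, 18.6, 64.3, 87.7, 124.7, 95.6, 73.3, 56.1, 43.0, 33.0, 0.0 m³/s; ΣQ_DR = 601.8 m³/s.
V = ΣQ_DR · Δt = 601.8 × 7200 s = 4.333 × 10^6 m³.
Over A = 89.5 km², depth = V / A = 48.4 mm.

d ≈ 48.4 mm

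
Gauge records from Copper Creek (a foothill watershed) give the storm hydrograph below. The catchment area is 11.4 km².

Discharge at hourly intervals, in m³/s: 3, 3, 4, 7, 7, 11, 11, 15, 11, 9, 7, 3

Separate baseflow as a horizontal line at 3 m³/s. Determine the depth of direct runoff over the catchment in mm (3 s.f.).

d ≈ 17.4 mm

Direct runoff: 0.0, 0.0, 1.0, 4.0, 4.0, 8.0, 8.0, 12.0, 8.0, 6.0, 4.0, 0.0 m³/s; ΣQ_DR = 55.00 m³/s.
V = ΣQ_DR · Δt = 55.00 × 3600 s = 1.980 × 10^5 m³.
Over A = 11.4 km², depth = V / A = 17.4 mm.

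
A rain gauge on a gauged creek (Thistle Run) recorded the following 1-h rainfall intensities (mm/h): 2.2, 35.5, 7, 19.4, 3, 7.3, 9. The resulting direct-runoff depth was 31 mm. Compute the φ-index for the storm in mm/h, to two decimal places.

Only the 2 blocks with intensity above φ contribute runoff: 35.5, 19.4 mm/h.
Σ(I−φ)·Δt = d  ⇒  (35.5+19.4 − 2φ)·1 = 31
φ = (54.90 − 31/1) / 2 = 11.95 mm/h.

φ ≈ 11.95 mm/h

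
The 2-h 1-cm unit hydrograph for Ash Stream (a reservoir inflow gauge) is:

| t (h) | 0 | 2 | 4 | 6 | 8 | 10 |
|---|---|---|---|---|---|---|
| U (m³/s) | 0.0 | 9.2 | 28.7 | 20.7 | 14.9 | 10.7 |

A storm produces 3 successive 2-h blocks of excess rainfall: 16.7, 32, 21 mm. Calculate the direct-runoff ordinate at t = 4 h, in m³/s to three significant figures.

Q ≈ 77.4 m³/s

By discrete convolution, Q_j = Σ (P_i / 10 mm) · U_{j−i}.
At t = 4 h (j=2): Q = (16.7/10)·28.7 + (32/10)·9.2 + (21/10)·0.0 = 77.4 m³/s.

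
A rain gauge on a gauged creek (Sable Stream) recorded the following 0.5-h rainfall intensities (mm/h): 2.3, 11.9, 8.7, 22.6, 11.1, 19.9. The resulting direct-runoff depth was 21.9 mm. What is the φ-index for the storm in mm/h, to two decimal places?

Only the 5 blocks with intensity above φ contribute runoff: 11.9, 8.7, 22.6, 11.1, 19.9 mm/h.
Σ(I−φ)·Δt = d  ⇒  (11.9+8.7+22.6+11.1+19.9 − 5φ)·0.5 = 21.9
φ = (74.20 − 21.9/0.5) / 5 = 6.08 mm/h.

φ ≈ 6.08 mm/h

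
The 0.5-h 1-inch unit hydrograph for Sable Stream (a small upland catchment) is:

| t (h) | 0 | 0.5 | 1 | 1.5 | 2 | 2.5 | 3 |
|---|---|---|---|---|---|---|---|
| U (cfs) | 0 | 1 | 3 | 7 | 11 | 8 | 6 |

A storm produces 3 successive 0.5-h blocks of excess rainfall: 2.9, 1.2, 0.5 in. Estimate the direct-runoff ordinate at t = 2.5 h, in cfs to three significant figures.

Q ≈ 39.9 cfs

By discrete convolution, Q_j = Σ (P_i / 1 in) · U_{j−i}.
At t = 2.5 h (j=5): Q = (2.9/1)·8 + (1.2/1)·11 + (0.5/1)·7 = 39.9 cfs.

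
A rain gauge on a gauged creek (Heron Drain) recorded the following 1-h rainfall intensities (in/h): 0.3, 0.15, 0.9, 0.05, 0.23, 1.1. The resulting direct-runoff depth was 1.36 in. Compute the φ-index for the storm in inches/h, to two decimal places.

φ ≈ 0.32 in/h

Only the 2 blocks with intensity above φ contribute runoff: 0.9, 1.1 in/h.
Σ(I−φ)·Δt = d  ⇒  (0.9+1.1 − 2φ)·1 = 1.36
φ = (2.000 − 1.36/1) / 2 = 0.32 in/h.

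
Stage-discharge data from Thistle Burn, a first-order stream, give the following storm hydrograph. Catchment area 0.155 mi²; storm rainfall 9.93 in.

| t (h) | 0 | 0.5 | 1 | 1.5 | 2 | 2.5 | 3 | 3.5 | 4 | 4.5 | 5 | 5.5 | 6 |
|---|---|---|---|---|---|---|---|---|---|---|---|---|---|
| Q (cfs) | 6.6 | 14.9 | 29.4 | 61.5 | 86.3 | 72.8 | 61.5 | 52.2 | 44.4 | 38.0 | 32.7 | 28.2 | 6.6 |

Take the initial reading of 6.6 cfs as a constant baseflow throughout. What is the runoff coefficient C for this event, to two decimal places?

ΣQ_DR = 449.3 cfs; V = ΣQ_DR·Δt = 8.087 × 10^5 ft³.
Runoff depth d = V / A = 2.246 in.
C = d / P = 2.246 / 9.93 = 0.23.

C ≈ 0.23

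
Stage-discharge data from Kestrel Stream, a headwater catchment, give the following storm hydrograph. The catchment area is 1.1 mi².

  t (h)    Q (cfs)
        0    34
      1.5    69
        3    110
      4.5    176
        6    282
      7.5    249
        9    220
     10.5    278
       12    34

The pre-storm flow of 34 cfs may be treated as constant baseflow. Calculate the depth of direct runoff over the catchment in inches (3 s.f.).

Direct runoff: 0.0, 35.0, 76.0, 142.0, 248.0, 215.0, 186.0, 244.0, 0.0 cfs; ΣQ_DR = 1146 cfs.
V = ΣQ_DR · Δt = 1146 × 5400 s = 6.188 × 10^6 ft³.
Over A = 1.1 mi², depth = V / A = 2.42 in.

d ≈ 2.42 in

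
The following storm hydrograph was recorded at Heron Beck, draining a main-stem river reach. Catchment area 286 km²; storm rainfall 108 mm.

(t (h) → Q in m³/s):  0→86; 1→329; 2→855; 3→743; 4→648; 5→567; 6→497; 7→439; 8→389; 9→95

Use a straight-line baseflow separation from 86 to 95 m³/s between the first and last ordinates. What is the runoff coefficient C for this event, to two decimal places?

ΣQ_DR = 3743 m³/s; V = ΣQ_DR·Δt = 1.347 × 10^7 m³.
Runoff depth d = V / A = 47.11 mm.
C = d / P = 47.11 / 108 = 0.44.

C ≈ 0.44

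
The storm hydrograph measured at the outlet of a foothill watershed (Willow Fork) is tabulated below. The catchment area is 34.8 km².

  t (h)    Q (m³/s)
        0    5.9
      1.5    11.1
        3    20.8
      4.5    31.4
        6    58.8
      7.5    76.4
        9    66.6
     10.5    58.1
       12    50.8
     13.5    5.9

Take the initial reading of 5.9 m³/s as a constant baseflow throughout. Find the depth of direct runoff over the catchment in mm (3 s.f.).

Direct runoff: 0.0, 5.2, 14.9, 25.5, 52.9, 70.5, 60.7, 52.2, 44.9, 0.0 m³/s; ΣQ_DR = 326.8 m³/s.
V = ΣQ_DR · Δt = 326.8 × 5400 s = 1.765 × 10^6 m³.
Over A = 34.8 km², depth = V / A = 50.7 mm.

d ≈ 50.7 mm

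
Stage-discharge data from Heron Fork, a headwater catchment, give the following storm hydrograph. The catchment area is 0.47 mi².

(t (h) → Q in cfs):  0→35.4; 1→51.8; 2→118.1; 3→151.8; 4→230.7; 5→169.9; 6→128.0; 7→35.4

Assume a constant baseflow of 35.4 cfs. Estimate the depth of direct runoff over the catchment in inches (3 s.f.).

d ≈ 2.10 in

Direct runoff: 0.0, 16.4, 82.7, 116.4, 195.3, 134.5, 92.6, 0.0 cfs; ΣQ_DR = 637.9 cfs.
V = ΣQ_DR · Δt = 637.9 × 3600 s = 2.296 × 10^6 ft³.
Over A = 0.47 mi², depth = V / A = 2.10 in.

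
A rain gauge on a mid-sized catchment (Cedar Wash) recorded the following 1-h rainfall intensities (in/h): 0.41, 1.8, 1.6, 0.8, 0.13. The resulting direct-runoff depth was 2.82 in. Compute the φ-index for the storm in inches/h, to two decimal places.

φ ≈ 0.46 in/h

Only the 3 blocks with intensity above φ contribute runoff: 1.8, 1.6, 0.8 in/h.
Σ(I−φ)·Δt = d  ⇒  (1.8+1.6+0.8 − 3φ)·1 = 2.82
φ = (4.200 − 2.82/1) / 3 = 0.46 in/h.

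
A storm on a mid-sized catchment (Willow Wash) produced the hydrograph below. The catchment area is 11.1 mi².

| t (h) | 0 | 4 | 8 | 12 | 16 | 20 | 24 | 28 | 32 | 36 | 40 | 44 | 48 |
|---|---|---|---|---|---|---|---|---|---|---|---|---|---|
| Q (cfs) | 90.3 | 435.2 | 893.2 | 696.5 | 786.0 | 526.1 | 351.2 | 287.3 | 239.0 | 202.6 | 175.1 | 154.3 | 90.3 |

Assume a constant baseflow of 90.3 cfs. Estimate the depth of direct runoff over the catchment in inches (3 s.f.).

Direct runoff: 0.0, 344.9, 802.9, 606.2, 695.7, 435.8, 260.9, 197.0, 148.7, 112.3, 84.8, 64.0, 0.0 cfs; ΣQ_DR = 3753 cfs.
V = ΣQ_DR · Δt = 3753 × 14400 s = 5.405 × 10^7 ft³.
Over A = 11.1 mi², depth = V / A = 2.10 in.

d ≈ 2.10 in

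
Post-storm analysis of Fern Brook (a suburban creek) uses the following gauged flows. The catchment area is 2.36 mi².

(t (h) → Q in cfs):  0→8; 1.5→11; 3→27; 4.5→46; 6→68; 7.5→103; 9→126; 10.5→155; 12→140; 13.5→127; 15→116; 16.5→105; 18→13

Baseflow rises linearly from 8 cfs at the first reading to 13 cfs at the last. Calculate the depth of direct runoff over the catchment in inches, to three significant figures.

d ≈ 0.895 in

Direct runoff: 0.00, 2.58, 18.17, 36.75, 58.33, 92.92, 115.50, 144.08, 128.67, 115.25, 103.83, 92.42, 0.00 cfs; ΣQ_DR = 908.5 cfs.
V = ΣQ_DR · Δt = 908.5 × 5400 s = 4.906 × 10^6 ft³.
Over A = 2.36 mi², depth = V / A = 0.895 in.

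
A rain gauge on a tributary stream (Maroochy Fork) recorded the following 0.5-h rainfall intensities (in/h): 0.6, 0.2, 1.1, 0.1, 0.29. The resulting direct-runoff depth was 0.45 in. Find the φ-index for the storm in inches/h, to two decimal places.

Only the 2 blocks with intensity above φ contribute runoff: 0.6, 1.1 in/h.
Σ(I−φ)·Δt = d  ⇒  (0.6+1.1 − 2φ)·0.5 = 0.45
φ = (1.700 − 0.45/0.5) / 2 = 0.40 in/h.

φ ≈ 0.40 in/h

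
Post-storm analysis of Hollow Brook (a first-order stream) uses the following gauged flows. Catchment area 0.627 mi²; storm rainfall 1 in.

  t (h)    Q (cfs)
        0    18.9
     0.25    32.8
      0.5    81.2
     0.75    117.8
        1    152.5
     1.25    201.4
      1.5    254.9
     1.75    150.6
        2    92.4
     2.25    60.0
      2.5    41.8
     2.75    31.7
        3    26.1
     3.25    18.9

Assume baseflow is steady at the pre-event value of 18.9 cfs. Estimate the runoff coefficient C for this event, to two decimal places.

ΣQ_DR = 1016 cfs; V = ΣQ_DR·Δt = 9.148 × 10^5 ft³.
Runoff depth d = V / A = 0.6280 in.
C = d / P = 0.6280 / 1 = 0.63.

C ≈ 0.63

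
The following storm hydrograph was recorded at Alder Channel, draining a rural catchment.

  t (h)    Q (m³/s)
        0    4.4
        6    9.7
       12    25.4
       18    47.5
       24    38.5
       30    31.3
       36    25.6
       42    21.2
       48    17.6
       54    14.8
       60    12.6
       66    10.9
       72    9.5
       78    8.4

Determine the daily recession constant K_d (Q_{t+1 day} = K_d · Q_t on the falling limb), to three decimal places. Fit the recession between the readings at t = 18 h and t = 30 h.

Between t = 18 h and t = 30 h the flow falls from 47.5 to 31.3 m³/s over 2×6 h = 12 h.
Per-interval ratio K = (31.3/47.5)^(1/2) = 0.8118; K_d = K^(24/6) = 0.434.

K_d ≈ 0.434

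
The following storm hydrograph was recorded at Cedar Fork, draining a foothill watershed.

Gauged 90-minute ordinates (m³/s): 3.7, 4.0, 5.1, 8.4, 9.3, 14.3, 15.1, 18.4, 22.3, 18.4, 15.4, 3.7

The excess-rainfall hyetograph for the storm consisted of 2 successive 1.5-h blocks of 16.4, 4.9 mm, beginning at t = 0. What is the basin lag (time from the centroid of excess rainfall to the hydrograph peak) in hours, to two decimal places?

t_L ≈ 10.90 h

Centroid of excess rainfall: t_c = Σ P_i·t̄_i / ΣP_i = 1.0951 h (block centres at 0.75, 2.25 h).
Hydrograph peak occurs at t = 12 h, so basin lag t_L = 12 − 1.0951 = 10.90 h.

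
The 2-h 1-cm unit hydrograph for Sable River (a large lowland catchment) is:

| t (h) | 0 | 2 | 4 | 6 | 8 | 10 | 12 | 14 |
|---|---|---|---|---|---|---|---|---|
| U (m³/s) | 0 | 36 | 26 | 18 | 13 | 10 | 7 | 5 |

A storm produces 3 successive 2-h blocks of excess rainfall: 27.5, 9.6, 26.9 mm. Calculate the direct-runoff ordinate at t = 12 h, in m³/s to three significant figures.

Q ≈ 63.8 m³/s

By discrete convolution, Q_j = Σ (P_i / 10 mm) · U_{j−i}.
At t = 12 h (j=6): Q = (27.5/10)·7 + (9.6/10)·10 + (26.9/10)·13 = 63.8 m³/s.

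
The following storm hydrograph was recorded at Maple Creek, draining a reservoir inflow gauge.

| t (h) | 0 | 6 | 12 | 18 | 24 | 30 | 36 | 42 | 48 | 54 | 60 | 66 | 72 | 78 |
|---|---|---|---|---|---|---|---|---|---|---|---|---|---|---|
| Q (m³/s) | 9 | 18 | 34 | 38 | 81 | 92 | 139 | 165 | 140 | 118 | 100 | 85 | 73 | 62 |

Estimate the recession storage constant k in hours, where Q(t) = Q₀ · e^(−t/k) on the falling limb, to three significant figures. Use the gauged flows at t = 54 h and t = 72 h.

On the falling limb, Q drops from 118 to 73 m³/s between t = 54 h and t = 72 h (Δt = 18 h).
k = −Δt / ln(Q₂/Q₁) = −18 / ln(73/118) = 37.5 h.

k ≈ 37.5 h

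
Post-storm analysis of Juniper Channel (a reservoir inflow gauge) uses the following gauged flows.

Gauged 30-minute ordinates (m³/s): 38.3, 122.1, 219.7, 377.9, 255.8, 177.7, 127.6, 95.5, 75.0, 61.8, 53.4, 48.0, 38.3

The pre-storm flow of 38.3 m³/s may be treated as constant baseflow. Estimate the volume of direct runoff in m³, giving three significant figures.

Direct-runoff ordinates (Q − Q_b): 0.0, 83.8, 181.4, 339.6, 217.5, 139.4, 89.3, 57.2, 36.7, 23.5, 15.1, 9.7, 0.0 m³/s.
ΣQ_DR = 1193 m³/s.
With Δt = 0.5 h = 1800 s, V = ΣQ_DR · Δt = 1193 × 1800 = 2.15 × 10^6 m³.

V ≈ 2.15 × 10^6 m³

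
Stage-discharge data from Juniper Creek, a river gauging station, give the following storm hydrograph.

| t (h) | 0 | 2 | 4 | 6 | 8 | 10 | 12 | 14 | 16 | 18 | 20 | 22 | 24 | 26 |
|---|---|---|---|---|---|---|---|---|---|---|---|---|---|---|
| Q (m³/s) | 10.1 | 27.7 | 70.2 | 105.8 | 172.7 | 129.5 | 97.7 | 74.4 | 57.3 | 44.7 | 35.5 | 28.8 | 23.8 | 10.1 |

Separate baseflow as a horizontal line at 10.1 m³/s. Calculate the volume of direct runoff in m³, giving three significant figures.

V ≈ 5.38 × 10^6 m³

Direct-runoff ordinates (Q − Q_b): 0.0, 17.6, 60.1, 95.7, 162.6, 119.4, 87.6, 64.3, 47.2, 34.6, 25.4, 18.7, 13.7, 0.0 m³/s.
ΣQ_DR = 746.9 m³/s.
With Δt = 2 h = 7200 s, V = ΣQ_DR · Δt = 746.9 × 7200 = 5.38 × 10^6 m³.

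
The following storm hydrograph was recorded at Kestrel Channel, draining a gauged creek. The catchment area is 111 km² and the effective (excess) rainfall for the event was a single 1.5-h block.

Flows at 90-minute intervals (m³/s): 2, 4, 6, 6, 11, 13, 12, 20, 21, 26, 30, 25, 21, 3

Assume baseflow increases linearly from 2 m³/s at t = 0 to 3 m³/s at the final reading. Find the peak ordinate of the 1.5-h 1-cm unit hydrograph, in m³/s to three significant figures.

Direct runoff: 0.00, 1.92, 3.85, 3.77, 8.69, 10.62, 9.54, 17.46, 18.38, 23.31, 27.23, 22.15, 18.08, 0.00 m³/s; ΣQ_DR = 165.0 m³/s, peak = 27.23 m³/s.
Runoff depth d = ΣQ_DR·Δt / A = 165.0 × 5400 / (111 km²) = 8.027 mm.
The 1-cm UH is the DRH scaled by (10 mm)/d, so U_p = 27.23 × 10/8.027 = 33.9 m³/s.

U_p ≈ 33.9 m³/s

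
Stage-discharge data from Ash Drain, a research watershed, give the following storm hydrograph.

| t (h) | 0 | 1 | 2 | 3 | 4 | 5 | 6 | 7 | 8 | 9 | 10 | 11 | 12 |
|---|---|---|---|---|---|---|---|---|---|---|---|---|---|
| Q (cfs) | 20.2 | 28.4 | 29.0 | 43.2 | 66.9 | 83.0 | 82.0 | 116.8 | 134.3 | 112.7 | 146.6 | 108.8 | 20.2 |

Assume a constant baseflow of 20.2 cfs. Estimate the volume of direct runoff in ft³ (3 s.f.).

V ≈ 2.63 × 10^6 ft³

Direct-runoff ordinates (Q − Q_b): 0.0, 8.2, 8.8, 23.0, 46.7, 62.8, 61.8, 96.6, 114.1, 92.5, 126.4, 88.6, 0.0 cfs.
ΣQ_DR = 729.5 cfs.
With Δt = 1 h = 3600 s, V = ΣQ_DR · Δt = 729.5 × 3600 = 2.63 × 10^6 ft³.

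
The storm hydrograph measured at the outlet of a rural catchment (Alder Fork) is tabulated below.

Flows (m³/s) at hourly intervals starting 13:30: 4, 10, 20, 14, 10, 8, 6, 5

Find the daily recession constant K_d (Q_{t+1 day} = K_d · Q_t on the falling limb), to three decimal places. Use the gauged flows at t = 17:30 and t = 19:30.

K_d ≈ 0.002

Between t = 17:30 and t = 19:30 the flow falls from 10 to 6 m³/s over 2×1 h = 2 h.
Per-interval ratio K = (6/10)^(1/2) = 0.7746; K_d = K^(24/1) = 0.002.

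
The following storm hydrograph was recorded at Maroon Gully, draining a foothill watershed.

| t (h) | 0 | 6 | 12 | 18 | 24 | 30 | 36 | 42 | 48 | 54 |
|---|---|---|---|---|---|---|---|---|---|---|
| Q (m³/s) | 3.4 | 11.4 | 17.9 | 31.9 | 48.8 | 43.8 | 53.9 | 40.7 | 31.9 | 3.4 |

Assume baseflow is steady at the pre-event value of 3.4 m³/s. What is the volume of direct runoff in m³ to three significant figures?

Direct-runoff ordinates (Q − Q_b): 0.0, 8.0, 14.5, 28.5, 45.4, 40.4, 50.5, 37.3, 28.5, 0.0 m³/s.
ΣQ_DR = 253.1 m³/s.
With Δt = 6 h = 21600 s, V = ΣQ_DR · Δt = 253.1 × 21600 = 5.47 × 10^6 m³.

V ≈ 5.47 × 10^6 m³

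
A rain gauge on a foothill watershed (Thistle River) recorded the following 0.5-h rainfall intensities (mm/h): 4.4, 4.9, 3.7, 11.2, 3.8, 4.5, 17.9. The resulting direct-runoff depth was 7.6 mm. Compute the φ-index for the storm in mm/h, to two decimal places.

φ ≈ 6.95 mm/h

Only the 2 blocks with intensity above φ contribute runoff: 11.2, 17.9 mm/h.
Σ(I−φ)·Δt = d  ⇒  (11.2+17.9 − 2φ)·0.5 = 7.6
φ = (29.10 − 7.6/0.5) / 2 = 6.95 mm/h.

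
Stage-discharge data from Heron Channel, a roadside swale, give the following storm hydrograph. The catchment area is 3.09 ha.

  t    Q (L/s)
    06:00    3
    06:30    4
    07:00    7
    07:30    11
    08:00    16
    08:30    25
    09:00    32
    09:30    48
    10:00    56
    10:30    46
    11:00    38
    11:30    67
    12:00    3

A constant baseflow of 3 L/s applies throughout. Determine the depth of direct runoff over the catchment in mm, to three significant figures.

d ≈ 18.5 mm

Direct runoff: 0.0, 1.0, 4.0, 8.0, 13.0, 22.0, 29.0, 45.0, 53.0, 43.0, 35.0, 64.0, 0.0 L/s; ΣQ_DR = 317.0 L/s.
V = ΣQ_DR · Δt = 317.0 × 1800 s = 5.706 × 10^5 L.
Over A = 3.09 ha, depth = V / A = 18.5 mm.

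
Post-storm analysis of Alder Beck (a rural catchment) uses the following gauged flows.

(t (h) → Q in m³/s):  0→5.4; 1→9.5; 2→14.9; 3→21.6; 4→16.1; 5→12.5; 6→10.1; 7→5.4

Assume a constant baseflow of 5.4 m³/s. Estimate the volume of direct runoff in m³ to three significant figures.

V ≈ 1.88 × 10^5 m³

Direct-runoff ordinates (Q − Q_b): 0.0, 4.1, 9.5, 16.2, 10.7, 7.1, 4.7, 0.0 m³/s.
ΣQ_DR = 52.30 m³/s.
With Δt = 1 h = 3600 s, V = ΣQ_DR · Δt = 52.30 × 3600 = 1.88 × 10^5 m³.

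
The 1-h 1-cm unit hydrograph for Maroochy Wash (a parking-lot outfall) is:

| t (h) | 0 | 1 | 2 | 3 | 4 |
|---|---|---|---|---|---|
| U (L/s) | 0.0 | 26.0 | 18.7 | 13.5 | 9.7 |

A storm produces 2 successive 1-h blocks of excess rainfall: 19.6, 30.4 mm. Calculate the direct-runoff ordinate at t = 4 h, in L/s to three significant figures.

By discrete convolution, Q_j = Σ (P_i / 10 mm) · U_{j−i}.
At t = 4 h (j=4): Q = (19.6/10)·9.7 + (30.4/10)·13.5 = 60.1 L/s.

Q ≈ 60.1 L/s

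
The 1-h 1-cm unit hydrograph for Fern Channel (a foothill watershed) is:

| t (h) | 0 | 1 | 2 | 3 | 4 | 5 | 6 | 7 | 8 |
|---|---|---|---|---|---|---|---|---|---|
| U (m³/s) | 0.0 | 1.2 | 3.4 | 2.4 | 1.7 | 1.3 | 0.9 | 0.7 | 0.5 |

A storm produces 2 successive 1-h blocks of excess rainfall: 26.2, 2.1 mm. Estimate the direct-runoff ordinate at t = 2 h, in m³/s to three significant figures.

Q ≈ 9.16 m³/s

By discrete convolution, Q_j = Σ (P_i / 10 mm) · U_{j−i}.
At t = 2 h (j=2): Q = (26.2/10)·3.4 + (2.1/10)·1.2 = 9.16 m³/s.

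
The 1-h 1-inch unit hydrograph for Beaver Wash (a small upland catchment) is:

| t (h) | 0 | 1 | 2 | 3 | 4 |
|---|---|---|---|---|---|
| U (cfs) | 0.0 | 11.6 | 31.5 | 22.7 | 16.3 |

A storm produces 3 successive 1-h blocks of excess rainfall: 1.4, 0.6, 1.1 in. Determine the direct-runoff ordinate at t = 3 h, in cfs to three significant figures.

Q ≈ 63.4 cfs

By discrete convolution, Q_j = Σ (P_i / 1 in) · U_{j−i}.
At t = 3 h (j=3): Q = (1.4/1)·22.7 + (0.6/1)·31.5 + (1.1/1)·11.6 = 63.4 cfs.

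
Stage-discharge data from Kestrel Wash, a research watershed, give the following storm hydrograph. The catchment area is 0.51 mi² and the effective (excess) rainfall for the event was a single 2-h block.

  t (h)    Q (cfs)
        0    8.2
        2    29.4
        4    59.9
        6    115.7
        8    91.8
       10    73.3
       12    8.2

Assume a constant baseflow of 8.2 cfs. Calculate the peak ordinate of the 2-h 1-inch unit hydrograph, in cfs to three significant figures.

Direct runoff: 0.0, 21.2, 51.7, 107.5, 83.6, 65.1, 0.0 cfs; ΣQ_DR = 329.1 cfs, peak = 107.5 cfs.
Runoff depth d = ΣQ_DR·Δt / A = 329.1 × 7200 / (0.51 mi²) = 2.000 in.
The 1-inch UH is the DRH scaled by (1 in)/d, so U_p = 107.5 × 1/2.000 = 53.8 cfs.

U_p ≈ 53.8 cfs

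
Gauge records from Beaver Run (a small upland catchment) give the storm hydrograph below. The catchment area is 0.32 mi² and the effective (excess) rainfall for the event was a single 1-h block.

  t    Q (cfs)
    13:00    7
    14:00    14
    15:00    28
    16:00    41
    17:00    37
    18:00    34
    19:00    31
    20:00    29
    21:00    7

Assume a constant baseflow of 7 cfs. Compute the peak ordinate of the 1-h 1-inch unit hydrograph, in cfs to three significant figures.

U_p ≈ 42.6 cfs

Direct runoff: 0.0, 7.0, 21.0, 34.0, 30.0, 27.0, 24.0, 22.0, 0.0 cfs; ΣQ_DR = 165.0 cfs, peak = 34.0 cfs.
Runoff depth d = ΣQ_DR·Δt / A = 165.0 × 3600 / (0.32 mi²) = 0.7990 in.
The 1-inch UH is the DRH scaled by (1 in)/d, so U_p = 34.0 × 1/0.7990 = 42.6 cfs.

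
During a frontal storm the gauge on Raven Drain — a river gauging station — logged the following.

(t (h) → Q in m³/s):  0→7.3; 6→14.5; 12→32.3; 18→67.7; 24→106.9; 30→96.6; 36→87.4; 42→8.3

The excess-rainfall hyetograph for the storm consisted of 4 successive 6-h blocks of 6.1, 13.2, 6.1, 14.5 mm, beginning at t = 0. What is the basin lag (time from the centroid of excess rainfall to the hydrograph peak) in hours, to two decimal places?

t_L ≈ 10.64 h

Centroid of excess rainfall: t_c = Σ P_i·t̄_i / ΣP_i = 13.3609 h (block centres at 3, 9, 15, 21 h).
Hydrograph peak occurs at t = 24 h, so basin lag t_L = 24 − 13.3609 = 10.64 h.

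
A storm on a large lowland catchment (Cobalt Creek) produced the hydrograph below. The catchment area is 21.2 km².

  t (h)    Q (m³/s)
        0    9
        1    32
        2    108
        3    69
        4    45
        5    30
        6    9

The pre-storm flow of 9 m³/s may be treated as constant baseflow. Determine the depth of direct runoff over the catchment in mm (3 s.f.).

d ≈ 40.6 mm

Direct runoff: 0.0, 23.0, 99.0, 60.0, 36.0, 21.0, 0.0 m³/s; ΣQ_DR = 239.0 m³/s.
V = ΣQ_DR · Δt = 239.0 × 3600 s = 8.604 × 10^5 m³.
Over A = 21.2 km², depth = V / A = 40.6 mm.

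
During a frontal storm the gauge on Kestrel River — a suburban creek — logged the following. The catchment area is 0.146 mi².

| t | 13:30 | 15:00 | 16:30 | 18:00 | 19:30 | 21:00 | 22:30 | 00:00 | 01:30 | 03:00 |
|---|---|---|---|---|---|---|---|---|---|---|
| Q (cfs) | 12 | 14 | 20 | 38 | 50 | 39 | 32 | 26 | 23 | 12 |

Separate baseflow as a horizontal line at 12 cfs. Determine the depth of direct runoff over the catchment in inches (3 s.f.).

Direct runoff: 0.0, 2.0, 8.0, 26.0, 38.0, 27.0, 20.0, 14.0, 11.0, 0.0 cfs; ΣQ_DR = 146.0 cfs.
V = ΣQ_DR · Δt = 146.0 × 5400 s = 7.884 × 10^5 ft³.
Over A = 0.146 mi², depth = V / A = 2.32 in.

d ≈ 2.32 in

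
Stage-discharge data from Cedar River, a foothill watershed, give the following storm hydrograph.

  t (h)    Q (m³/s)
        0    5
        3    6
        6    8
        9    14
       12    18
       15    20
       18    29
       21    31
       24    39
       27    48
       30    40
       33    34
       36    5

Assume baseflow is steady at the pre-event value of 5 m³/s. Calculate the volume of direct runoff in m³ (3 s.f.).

Direct-runoff ordinates (Q − Q_b): 0.0, 1.0, 3.0, 9.0, 13.0, 15.0, 24.0, 26.0, 34.0, 43.0, 35.0, 29.0, 0.0 m³/s.
ΣQ_DR = 232.0 m³/s.
With Δt = 3 h = 10800 s, V = ΣQ_DR · Δt = 232.0 × 10800 = 2.51 × 10^6 m³.

V ≈ 2.51 × 10^6 m³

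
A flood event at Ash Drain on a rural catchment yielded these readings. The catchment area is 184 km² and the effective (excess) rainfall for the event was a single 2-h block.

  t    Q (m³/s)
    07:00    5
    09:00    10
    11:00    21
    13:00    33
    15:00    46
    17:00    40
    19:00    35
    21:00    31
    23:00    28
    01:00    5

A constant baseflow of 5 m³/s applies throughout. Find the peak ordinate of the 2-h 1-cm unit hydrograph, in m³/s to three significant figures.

U_p ≈ 51.4 m³/s

Direct runoff: 0.0, 5.0, 16.0, 28.0, 41.0, 35.0, 30.0, 26.0, 23.0, 0.0 m³/s; ΣQ_DR = 204.0 m³/s, peak = 41.0 m³/s.
Runoff depth d = ΣQ_DR·Δt / A = 204.0 × 7200 / (184 km²) = 7.983 mm.
The 1-cm UH is the DRH scaled by (10 mm)/d, so U_p = 41.0 × 10/7.983 = 51.4 m³/s.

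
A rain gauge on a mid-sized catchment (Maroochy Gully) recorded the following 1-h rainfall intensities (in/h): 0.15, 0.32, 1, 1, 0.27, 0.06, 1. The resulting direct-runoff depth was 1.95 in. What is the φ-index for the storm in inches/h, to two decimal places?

Only the 3 blocks with intensity above φ contribute runoff: 1, 1, 1 in/h.
Σ(I−φ)·Δt = d  ⇒  (1+1+1 − 3φ)·1 = 1.95
φ = (3.000 − 1.95/1) / 3 = 0.35 in/h.

φ ≈ 0.35 in/h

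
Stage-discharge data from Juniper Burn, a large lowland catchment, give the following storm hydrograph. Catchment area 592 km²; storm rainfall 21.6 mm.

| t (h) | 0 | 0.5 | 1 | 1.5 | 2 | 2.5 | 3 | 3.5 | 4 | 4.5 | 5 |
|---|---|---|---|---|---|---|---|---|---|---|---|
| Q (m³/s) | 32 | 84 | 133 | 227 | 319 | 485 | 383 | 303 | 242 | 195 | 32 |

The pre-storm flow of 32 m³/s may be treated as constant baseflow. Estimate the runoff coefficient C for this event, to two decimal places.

ΣQ_DR = 2083 m³/s; V = ΣQ_DR·Δt = 3.749 × 10^6 m³.
Runoff depth d = V / A = 6.333 mm.
C = d / P = 6.333 / 21.6 = 0.29.

C ≈ 0.29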